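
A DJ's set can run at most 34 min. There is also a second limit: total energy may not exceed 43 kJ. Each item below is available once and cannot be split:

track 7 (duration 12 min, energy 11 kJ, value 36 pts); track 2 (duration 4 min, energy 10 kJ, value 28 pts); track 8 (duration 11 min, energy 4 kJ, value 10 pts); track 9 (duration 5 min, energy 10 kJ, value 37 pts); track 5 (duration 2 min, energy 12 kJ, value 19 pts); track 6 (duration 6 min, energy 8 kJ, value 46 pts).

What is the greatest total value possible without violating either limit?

147 pts

Feasible sets respecting both limits:
- track 7+track 2+track 9+track 6: duration 27, energy 39, value 147
- track 7+track 9+track 5+track 6: duration 25, energy 41, value 138
- track 2+track 9+track 5+track 6: duration 17, energy 40, value 130
Best: 147 pts.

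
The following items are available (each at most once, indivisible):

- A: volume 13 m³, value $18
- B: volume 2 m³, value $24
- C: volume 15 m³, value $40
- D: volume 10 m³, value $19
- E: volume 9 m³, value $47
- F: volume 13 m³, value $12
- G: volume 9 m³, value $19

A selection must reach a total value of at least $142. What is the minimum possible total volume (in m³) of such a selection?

Subsets with value ≥ 142, sorted by total volume:
- B+C+D+E+G: volume 45, value 149
- A+B+C+E+G: volume 48, value 148
- B+C+E+F+G: volume 48, value 142
- A+B+C+D+E: volume 49, value 148
Minimum volume: 45 m³.

45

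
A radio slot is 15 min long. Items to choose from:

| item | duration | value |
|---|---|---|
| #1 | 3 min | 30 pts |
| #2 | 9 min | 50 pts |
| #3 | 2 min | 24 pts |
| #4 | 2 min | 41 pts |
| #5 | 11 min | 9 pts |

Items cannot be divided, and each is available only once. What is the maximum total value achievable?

Check high-value combinations within 15 min:
- #1+#2+#4: duration 3+9+2=14, value 30+50+41=121
- #2+#3+#4: duration 9+2+2=13, value 50+24+41=115
- #1+#2+#3: duration 3+9+2=14, value 30+50+24=104
Best: 121 pts.

121 pts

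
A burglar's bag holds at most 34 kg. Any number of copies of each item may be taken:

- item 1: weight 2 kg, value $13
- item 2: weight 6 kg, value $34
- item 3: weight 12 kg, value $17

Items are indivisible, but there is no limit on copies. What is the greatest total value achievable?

Best value-per-unit is item 1 at 13/2, and filling with it alone uses weight 17×2=34. No mix of the others beats 17×13 = 221.

$221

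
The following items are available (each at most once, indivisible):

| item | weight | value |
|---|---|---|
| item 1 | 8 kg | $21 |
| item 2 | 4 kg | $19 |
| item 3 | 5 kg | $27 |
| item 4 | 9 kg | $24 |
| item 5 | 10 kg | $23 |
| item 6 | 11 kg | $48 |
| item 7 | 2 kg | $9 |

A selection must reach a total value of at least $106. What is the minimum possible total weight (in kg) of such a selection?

Subsets with value ≥ 106, sorted by total weight:
- item 3+item 4+item 6+item 7: weight 27, value 108
- item 1+item 2+item 3+item 6: weight 28, value 115
Minimum weight: 27 kg.

27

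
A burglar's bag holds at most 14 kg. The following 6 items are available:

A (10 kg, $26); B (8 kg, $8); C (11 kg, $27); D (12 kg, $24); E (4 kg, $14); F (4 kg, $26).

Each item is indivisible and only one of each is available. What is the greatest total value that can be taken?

This is a 0/1 knapsack; check combinations near the capacity.
- A+F: weight 10+4=14, value 26+26=52
- E+F: weight 4+4=8, value 14+26=40
- A+E: weight 10+4=14, value 26+14=40
- B+F: weight 8+4=12, value 8+26=34
Best: $52.

$52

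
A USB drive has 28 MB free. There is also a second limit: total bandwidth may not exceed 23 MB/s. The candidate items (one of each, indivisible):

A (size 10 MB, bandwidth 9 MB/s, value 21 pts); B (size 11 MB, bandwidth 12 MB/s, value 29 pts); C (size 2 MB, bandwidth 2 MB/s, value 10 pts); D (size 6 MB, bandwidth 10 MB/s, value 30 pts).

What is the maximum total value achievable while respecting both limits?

61 pts

Feasible sets respecting both limits:
- A+C+D: size 18, bandwidth 21, value 61
- A+B+C: size 23, bandwidth 23, value 60
- B+D: size 17, bandwidth 22, value 59
- A+D: size 16, bandwidth 19, value 51
Best: 61 pts.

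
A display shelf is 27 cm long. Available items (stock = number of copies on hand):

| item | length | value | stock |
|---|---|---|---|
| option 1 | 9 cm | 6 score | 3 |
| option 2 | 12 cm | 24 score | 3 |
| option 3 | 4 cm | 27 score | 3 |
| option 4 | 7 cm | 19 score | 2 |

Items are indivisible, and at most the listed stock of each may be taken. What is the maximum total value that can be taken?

Best selections within length 27 and stock limits:
- 3×option 3 + 2×option 4: length 26, value 119
- 1×option 2 + 3×option 3: length 24, value 105
Best: 119 score.

119 score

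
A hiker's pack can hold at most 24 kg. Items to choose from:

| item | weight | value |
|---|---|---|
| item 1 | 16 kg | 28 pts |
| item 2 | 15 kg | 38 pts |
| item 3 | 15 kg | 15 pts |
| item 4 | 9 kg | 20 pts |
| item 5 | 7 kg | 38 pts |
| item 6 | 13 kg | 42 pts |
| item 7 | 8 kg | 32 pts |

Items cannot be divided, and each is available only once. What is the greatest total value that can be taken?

90 pts

This is a 0/1 knapsack; check combinations near the capacity.
- item 4+item 5+item 7: weight 9+7+8=24, value 20+38+32=90
- item 5+item 6: weight 7+13=20, value 38+42=80
- item 2+item 5: weight 15+7=22, value 38+38=76
- item 6+item 7: weight 13+8=21, value 42+32=74
Best: 90 pts.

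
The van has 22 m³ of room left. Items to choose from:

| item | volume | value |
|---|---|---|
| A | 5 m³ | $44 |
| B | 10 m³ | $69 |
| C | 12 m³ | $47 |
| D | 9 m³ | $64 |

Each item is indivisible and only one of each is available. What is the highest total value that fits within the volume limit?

$133

This is a 0/1 knapsack; check combinations near the capacity.
- B+D: volume 10+9=19, value 69+64=133
- B+C: volume 10+12=22, value 69+47=116
- A+B: volume 5+10=15, value 44+69=113
- C+D: volume 12+9=21, value 47+64=111
Best: $133.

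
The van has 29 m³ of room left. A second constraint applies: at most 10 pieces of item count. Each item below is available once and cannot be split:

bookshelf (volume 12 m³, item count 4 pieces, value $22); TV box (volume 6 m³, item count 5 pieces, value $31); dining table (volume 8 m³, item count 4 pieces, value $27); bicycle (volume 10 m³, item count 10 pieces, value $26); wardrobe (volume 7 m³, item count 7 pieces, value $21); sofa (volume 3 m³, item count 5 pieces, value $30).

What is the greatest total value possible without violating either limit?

$61

Feasible sets respecting both limits:
- TV box+sofa: volume 9, item count 10, value 61
- TV box+dining table: volume 14, item count 9, value 58
- dining table+sofa: volume 11, item count 9, value 57
Best: $61.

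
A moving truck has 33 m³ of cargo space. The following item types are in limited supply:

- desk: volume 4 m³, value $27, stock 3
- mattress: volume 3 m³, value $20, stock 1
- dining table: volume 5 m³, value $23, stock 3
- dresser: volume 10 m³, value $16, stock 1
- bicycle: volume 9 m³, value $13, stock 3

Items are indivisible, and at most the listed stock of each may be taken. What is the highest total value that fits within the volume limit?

$170

Best selections within volume 33 and stock limits:
- 3×desk + 1×mattress + 3×dining table: volume 30, value 170
- 3×desk + 3×dining table: volume 27, value 150
- 3×desk + 1×mattress + 2×dining table: volume 25, value 147
Best: $170.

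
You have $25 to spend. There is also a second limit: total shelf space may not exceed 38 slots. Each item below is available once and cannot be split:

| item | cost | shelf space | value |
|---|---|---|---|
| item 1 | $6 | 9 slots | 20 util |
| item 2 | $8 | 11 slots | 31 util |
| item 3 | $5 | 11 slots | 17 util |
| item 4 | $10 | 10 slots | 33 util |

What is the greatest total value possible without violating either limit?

Feasible sets respecting both limits:
- item 1+item 2+item 4: cost 24, shelf space 30, value 84
- item 2+item 3+item 4: cost 23, shelf space 32, value 81
- item 1+item 3+item 4: cost 21, shelf space 30, value 70
Best: 84 util.

84 util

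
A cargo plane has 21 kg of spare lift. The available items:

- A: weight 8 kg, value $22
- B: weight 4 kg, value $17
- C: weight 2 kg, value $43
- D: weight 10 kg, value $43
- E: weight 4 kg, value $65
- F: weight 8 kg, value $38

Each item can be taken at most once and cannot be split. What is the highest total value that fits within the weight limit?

Check high-value combinations within 21 kg:
- B+C+D+E: weight 4+2+10+4=20, value 17+43+43+65=168
- B+C+E+F: weight 4+2+4+8=18, value 17+43+65+38=163
- C+D+E: weight 2+10+4=16, value 43+43+65=151
- A+B+C+E: weight 8+4+2+4=18, value 22+17+43+65=147
Best: $168.

$168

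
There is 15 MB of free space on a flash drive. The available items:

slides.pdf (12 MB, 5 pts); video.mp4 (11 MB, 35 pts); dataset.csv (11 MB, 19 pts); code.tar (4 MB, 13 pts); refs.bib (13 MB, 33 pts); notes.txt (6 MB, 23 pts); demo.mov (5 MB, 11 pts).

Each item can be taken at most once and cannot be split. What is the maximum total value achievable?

Check high-value combinations within 15 MB:
- video.mp4+code.tar: size 11+4=15, value 35+13=48
- code.tar+notes.txt+demo.mov: size 4+6+5=15, value 13+23+11=47
- code.tar+notes.txt: size 4+6=10, value 13+23=36
- video.mp4: size 11, value 35
Best: 48 pts.

48 pts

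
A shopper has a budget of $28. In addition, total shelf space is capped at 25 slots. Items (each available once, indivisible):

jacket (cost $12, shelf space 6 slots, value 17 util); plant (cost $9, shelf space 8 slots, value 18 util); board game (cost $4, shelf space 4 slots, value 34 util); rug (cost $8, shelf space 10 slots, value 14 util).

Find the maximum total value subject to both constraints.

69 util

Feasible sets respecting both limits:
- jacket+plant+board game: cost 25, shelf space 18, value 69
- plant+board game+rug: cost 21, shelf space 22, value 66
- jacket+board game+rug: cost 24, shelf space 20, value 65
Best: 69 util.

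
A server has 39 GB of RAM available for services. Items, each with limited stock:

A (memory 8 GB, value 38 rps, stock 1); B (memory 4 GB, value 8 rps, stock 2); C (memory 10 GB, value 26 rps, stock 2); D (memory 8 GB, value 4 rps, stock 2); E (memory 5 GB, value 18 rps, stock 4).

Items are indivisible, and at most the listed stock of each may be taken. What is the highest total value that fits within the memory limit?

136 rps

Top feasible selections:
- 1×A + 1×C + 4×E: memory 38, value 136
- 1×A + 2×B + 4×E: memory 36, value 126
- 1×A + 1×B + 1×C + 3×E: memory 37, value 126
Best: 136 rps.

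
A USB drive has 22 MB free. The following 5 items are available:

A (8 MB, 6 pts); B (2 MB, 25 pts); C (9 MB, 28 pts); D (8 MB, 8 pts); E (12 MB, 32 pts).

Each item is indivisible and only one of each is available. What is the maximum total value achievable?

This is a 0/1 knapsack; check combinations near the capacity.
- B+D+E: size 2+8+12=22, value 25+8+32=65
- A+B+E: size 8+2+12=22, value 6+25+32=63
- B+C+D: size 2+9+8=19, value 25+28+8=61
- C+E: size 9+12=21, value 28+32=60
Best: 65 pts.

65 pts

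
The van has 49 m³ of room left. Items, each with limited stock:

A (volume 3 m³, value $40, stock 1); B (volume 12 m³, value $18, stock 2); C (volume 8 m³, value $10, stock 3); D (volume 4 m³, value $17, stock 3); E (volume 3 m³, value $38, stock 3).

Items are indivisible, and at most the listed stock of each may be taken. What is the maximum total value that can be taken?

Top feasible selections:
- 1×A + 2×B + 3×D + 3×E: volume 48, value 241
- 1×A + 3×C + 3×D + 3×E: volume 48, value 235
Best: $241.

$241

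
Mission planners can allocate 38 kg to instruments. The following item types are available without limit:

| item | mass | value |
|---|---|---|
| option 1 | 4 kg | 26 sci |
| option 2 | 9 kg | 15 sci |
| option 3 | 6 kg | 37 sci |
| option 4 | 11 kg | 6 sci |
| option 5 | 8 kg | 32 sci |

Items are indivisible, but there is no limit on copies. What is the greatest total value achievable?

Best value-per-unit is option 1 at 26/4; filling with it alone gives 9×26 = 234.
Optimal mix: 8×option 1 + 1×option 3 → mass 38, value 245.

245 sci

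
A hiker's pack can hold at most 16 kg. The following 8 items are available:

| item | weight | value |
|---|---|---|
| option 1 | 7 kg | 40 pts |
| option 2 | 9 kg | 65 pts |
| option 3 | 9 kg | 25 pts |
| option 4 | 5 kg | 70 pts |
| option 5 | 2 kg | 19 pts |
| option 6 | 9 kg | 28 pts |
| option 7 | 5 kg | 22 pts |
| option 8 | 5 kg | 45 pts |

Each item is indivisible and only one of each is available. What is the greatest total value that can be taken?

154 pts

Check high-value combinations within 16 kg:
- option 2+option 4+option 5: weight 9+5+2=16, value 65+70+19=154
- option 4+option 7+option 8: weight 5+5+5=15, value 70+22+45=137
- option 2+option 4: weight 9+5=14, value 65+70=135
- option 4+option 5+option 8: weight 5+2+5=12, value 70+19+45=134
Best: 154 pts.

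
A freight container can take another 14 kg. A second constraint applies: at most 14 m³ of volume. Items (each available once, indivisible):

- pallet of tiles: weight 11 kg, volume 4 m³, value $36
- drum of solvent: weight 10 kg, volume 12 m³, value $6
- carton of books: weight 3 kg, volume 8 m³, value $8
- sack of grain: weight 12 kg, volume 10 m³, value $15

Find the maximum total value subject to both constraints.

Feasible sets respecting both limits:
- pallet of tiles+carton of books: weight 14, volume 12, value 44
- pallet of tiles: weight 11, volume 4, value 36
- sack of grain: weight 12, volume 10, value 15
Best: $44.

$44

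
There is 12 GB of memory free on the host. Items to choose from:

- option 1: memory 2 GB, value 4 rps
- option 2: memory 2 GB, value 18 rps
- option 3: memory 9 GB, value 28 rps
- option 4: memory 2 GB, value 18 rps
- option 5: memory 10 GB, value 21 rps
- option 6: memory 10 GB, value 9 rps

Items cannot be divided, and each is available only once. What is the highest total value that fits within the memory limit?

Check high-value combinations within 12 GB:
- option 2+option 3: memory 2+9=11, value 18+28=46
- option 3+option 4: memory 9+2=11, value 28+18=46
- option 1+option 2+option 4: memory 2+2+2=6, value 4+18+18=40
- option 2+option 5: memory 2+10=12, value 18+21=39
Best: 46 rps.

46 rps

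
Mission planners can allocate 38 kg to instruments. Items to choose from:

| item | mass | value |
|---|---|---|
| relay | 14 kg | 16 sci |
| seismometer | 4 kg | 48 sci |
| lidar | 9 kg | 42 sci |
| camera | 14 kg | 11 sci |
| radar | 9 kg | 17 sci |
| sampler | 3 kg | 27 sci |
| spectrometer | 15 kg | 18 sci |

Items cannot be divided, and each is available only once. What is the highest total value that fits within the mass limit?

Check high-value combinations within 38 kg:
- seismometer+lidar+sampler+spectrometer: mass 4+9+3+15=31, value 48+42+27+18=135
- seismometer+lidar+radar+sampler: mass 4+9+9+3=25, value 48+42+17+27=134
- relay+seismometer+lidar+sampler: mass 14+4+9+3=30, value 16+48+42+27=133
- seismometer+lidar+camera+sampler: mass 4+9+14+3=30, value 48+42+11+27=128
Best: 135 sci.

135 sci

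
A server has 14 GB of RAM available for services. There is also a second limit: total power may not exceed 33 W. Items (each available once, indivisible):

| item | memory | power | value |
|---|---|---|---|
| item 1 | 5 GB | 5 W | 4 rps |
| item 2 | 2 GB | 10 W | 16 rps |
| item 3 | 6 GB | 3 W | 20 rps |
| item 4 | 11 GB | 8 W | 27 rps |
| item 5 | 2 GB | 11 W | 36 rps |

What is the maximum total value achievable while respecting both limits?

Feasible sets respecting both limits:
- item 2+item 3+item 5: memory 10, power 24, value 72
- item 4+item 5: memory 13, power 19, value 63
- item 1+item 3+item 5: memory 13, power 19, value 60
- item 1+item 2+item 5: memory 9, power 26, value 56
Best: 72 rps.

72 rps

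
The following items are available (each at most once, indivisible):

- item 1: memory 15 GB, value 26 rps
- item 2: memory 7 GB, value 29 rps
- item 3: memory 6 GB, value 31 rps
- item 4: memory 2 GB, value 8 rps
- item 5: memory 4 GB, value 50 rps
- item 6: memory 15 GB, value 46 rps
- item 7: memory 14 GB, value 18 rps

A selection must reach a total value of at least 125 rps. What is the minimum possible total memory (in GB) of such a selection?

Subsets with value ≥ 125, sorted by total memory:
- item 3+item 5+item 6: memory 25, value 127
- item 2+item 5+item 6: memory 26, value 125
- item 3+item 4+item 5+item 6: memory 27, value 135
- item 2+item 4+item 5+item 6: memory 28, value 133
Minimum memory: 25 GB.

25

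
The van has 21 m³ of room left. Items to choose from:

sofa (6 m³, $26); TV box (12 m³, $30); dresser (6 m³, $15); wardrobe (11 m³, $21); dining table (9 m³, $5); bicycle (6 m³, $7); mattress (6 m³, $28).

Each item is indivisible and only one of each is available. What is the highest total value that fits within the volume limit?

This is a 0/1 knapsack; check combinations near the capacity.
- sofa+dresser+mattress: volume 6+6+6=18, value 26+15+28=69
- sofa+bicycle+mattress: volume 6+6+6=18, value 26+7+28=61
- sofa+dining table+mattress: volume 6+9+6=21, value 26+5+28=59
- TV box+mattress: volume 12+6=18, value 30+28=58
- sofa+TV box: volume 6+12=18, value 26+30=56
Best: $69.

$69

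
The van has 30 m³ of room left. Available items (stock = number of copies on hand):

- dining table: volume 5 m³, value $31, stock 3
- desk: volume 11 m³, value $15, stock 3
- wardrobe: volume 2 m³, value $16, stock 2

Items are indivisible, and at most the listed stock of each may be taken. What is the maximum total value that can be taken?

$140

Best selections within volume 30 and stock limits:
- 3×dining table + 1×desk + 2×wardrobe: volume 30, value 140
- 3×dining table + 2×wardrobe: volume 19, value 125
Best: $140.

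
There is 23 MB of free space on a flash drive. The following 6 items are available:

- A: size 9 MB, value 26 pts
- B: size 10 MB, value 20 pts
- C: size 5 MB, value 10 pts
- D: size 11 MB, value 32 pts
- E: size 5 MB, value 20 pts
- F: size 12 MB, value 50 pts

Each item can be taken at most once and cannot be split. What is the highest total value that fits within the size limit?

Check high-value combinations within 23 MB:
- D+F: size 11+12=23, value 32+50=82
- C+E+F: size 5+5+12=22, value 10+20+50=80
- A+F: size 9+12=21, value 26+50=76
- E+F: size 5+12=17, value 20+50=70
Best: 82 pts.

82 pts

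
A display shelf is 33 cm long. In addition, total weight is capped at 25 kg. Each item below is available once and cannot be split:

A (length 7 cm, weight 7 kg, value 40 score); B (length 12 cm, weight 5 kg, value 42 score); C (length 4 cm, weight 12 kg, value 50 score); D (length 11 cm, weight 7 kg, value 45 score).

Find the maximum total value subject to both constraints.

137 score

Feasible sets respecting both limits:
- B+C+D: length 27, weight 24, value 137
- A+B+C: length 23, weight 24, value 132
- A+B+D: length 30, weight 19, value 127
- C+D: length 15, weight 19, value 95
Best: 137 score.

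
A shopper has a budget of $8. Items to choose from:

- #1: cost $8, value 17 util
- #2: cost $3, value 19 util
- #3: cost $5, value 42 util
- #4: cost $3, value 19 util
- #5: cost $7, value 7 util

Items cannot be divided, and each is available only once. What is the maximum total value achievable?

Check high-value combinations within $8:
- #2+#3: cost 3+5=8, value 19+42=61
- #3+#4: cost 5+3=8, value 42+19=61
- #3: cost 5, value 42
Best: 61 util.

61 util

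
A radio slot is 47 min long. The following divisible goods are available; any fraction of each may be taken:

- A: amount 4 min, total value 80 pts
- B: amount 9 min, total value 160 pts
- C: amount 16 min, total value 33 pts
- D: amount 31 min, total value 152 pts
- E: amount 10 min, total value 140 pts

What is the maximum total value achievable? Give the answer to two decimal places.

Take in order of value per unit:
- A (80/4 per unit): all 4 → value 80, running total 80.00
- B (160/9 per unit): all 9 → value 160, running total 240.00
- E (140/10 per unit): all 10 → value 140, running total 380.00
- D (152/31 per unit): 24 of 31 → value 24×152/31 = 117.6774, running total 497.68
Total 497.68.

497.68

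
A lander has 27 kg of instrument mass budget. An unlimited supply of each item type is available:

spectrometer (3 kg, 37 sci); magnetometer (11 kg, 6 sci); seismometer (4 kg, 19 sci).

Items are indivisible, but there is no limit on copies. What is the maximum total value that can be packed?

333 sci

Best value-per-unit is spectrometer at 37/3, and filling with it alone uses mass 9×3=27. No mix of the others beats 9×37 = 333.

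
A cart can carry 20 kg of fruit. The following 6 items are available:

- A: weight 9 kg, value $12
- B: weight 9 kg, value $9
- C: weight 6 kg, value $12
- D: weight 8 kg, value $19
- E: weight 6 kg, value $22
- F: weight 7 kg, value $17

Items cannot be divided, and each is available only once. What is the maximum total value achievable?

$53

Check high-value combinations within 20 kg:
- C+D+E: weight 6+8+6=20, value 12+19+22=53
- C+E+F: weight 6+6+7=19, value 12+22+17=51
- D+E: weight 8+6=14, value 19+22=41
- E+F: weight 6+7=13, value 22+17=39
- D+F: weight 8+7=15, value 19+17=36
Best: $53.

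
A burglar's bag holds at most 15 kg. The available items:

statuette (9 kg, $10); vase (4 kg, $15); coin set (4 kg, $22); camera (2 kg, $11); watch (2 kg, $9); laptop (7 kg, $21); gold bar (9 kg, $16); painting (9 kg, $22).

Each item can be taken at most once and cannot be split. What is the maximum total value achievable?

Check high-value combinations within 15 kg:
- coin set+camera+watch+laptop: weight 4+2+2+7=15, value 22+11+9+21=63
- vase+coin set+laptop: weight 4+4+7=15, value 15+22+21=58
- vase+coin set+camera+watch: weight 4+4+2+2=12, value 15+22+11+9=57
Best: $63.

$63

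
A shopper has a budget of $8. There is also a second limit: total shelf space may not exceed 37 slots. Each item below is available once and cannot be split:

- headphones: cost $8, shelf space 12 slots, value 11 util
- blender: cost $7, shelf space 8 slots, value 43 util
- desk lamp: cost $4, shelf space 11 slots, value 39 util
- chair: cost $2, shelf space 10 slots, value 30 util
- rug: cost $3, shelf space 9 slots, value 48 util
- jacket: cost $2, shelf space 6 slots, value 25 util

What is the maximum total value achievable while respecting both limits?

103 util

Feasible sets respecting both limits:
- chair+rug+jacket: cost 7, shelf space 25, value 103
- desk lamp+chair+jacket: cost 8, shelf space 27, value 94
- desk lamp+rug: cost 7, shelf space 20, value 87
Best: 103 util.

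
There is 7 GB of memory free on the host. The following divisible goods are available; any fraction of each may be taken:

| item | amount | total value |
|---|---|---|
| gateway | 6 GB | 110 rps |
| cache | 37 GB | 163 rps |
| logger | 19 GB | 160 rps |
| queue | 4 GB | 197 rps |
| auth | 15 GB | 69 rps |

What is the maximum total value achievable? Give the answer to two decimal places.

252.00

Take in order of value per unit:
- queue (197/4 per unit): all 4 → value 197, running total 197.00
- gateway (110/6 per unit): 3 of 6 → value 3×110/6 = 55.0000, running total 252.00
Total 252.00.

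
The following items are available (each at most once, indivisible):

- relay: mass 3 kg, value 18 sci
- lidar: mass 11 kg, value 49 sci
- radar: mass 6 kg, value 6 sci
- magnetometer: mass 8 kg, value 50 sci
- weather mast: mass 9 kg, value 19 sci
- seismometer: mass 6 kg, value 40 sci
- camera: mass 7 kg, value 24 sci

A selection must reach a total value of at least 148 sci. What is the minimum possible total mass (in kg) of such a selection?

Subsets with value ≥ 148, sorted by total mass:
- relay+lidar+magnetometer+seismometer: mass 28, value 157
- lidar+magnetometer+seismometer+camera: mass 32, value 163
Minimum mass: 28 kg.

28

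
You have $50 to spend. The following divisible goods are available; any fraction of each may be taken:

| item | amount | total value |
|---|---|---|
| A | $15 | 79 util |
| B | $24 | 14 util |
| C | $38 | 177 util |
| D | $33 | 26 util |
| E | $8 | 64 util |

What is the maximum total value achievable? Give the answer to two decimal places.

268.76

Take in order of value per unit:
- E (64/8 per unit): all 8 → value 64, running total 64.00
- A (79/15 per unit): all 15 → value 79, running total 143.00
- C (177/38 per unit): 27 of 38 → value 27×177/38 = 125.7632, running total 268.76
Total 268.76.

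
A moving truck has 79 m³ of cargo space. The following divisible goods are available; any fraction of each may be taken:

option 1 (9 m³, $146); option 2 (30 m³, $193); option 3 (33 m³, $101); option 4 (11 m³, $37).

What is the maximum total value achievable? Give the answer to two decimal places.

464.76

Take in order of value per unit:
- option 1 (146/9 per unit): all 9 → value 146, running total 146.00
- option 2 (193/30 per unit): all 30 → value 193, running total 339.00
- option 4 (37/11 per unit): all 11 → value 37, running total 376.00
- option 3 (101/33 per unit): 29 of 33 → value 29×101/33 = 88.7576, running total 464.76
Total 464.76.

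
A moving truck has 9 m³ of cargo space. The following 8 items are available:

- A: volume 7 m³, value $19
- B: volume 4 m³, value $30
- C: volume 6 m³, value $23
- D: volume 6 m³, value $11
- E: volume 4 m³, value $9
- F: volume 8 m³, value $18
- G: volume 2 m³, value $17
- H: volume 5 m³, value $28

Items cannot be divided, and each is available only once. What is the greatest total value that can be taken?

Check high-value combinations within 9 m³:
- B+H: volume 4+5=9, value 30+28=58
- B+G: volume 4+2=6, value 30+17=47
- G+H: volume 2+5=7, value 17+28=45
- C+G: volume 6+2=8, value 23+17=40
Best: $58.

$58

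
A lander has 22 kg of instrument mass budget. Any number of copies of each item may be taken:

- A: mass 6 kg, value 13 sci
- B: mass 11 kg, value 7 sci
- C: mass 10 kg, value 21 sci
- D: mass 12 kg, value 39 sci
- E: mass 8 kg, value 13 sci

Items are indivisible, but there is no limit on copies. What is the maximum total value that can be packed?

Best value-per-unit is D at 39/12; filling with it alone gives 1×39 = 39.
Optimal mix: 1×C + 1×D → mass 22, value 60.

60 sci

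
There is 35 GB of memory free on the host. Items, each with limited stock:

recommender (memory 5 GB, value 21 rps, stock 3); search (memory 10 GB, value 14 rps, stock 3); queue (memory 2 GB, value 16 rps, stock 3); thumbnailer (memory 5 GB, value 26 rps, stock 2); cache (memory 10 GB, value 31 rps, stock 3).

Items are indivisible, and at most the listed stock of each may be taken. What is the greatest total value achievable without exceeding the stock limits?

Best selections within memory 35 and stock limits:
- 3×recommender + 3×queue + 2×thumbnailer: memory 31, value 163
- 2×recommender + 2×queue + 2×thumbnailer + 1×cache: memory 34, value 157
Best: 163 rps.

163 rps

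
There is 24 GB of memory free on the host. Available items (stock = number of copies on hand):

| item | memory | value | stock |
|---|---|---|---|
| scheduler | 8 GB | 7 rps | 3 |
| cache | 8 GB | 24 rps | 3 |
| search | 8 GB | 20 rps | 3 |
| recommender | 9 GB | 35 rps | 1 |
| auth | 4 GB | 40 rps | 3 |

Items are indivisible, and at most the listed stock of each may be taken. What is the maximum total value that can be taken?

155 rps

Best selections within memory 24 and stock limits:
- 1×recommender + 3×auth: memory 21, value 155
- 1×cache + 3×auth: memory 20, value 144
Best: 155 rps.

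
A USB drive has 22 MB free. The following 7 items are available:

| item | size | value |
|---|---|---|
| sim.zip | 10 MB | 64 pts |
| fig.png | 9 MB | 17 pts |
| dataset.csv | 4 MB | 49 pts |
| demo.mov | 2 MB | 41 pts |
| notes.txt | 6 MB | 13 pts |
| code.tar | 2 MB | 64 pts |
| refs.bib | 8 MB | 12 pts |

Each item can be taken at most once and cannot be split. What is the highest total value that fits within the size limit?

Check high-value combinations within 22 MB:
- sim.zip+dataset.csv+demo.mov+code.tar: size 10+4+2+2=18, value 64+49+41+64=218
- sim.zip+dataset.csv+notes.txt+code.tar: size 10+4+6+2=22, value 64+49+13+64=190
- sim.zip+demo.mov+notes.txt+code.tar: size 10+2+6+2=20, value 64+41+13+64=182
- sim.zip+demo.mov+code.tar+refs.bib: size 10+2+2+8=22, value 64+41+64+12=181
- dataset.csv+demo.mov+notes.txt+code.tar+refs.bib: size 4+2+6+2+8=22, value 49+41+13+64+12=179
Best: 218 pts.

218 pts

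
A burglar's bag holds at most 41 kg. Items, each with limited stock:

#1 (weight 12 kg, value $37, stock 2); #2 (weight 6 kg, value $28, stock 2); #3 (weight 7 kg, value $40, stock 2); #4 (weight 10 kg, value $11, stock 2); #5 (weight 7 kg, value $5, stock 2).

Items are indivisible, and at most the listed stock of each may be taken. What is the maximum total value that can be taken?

$173

Top feasible selections:
- 1×#1 + 2×#2 + 2×#3: weight 38, value 173
- 2×#1 + 2×#3: weight 38, value 154
Best: $173.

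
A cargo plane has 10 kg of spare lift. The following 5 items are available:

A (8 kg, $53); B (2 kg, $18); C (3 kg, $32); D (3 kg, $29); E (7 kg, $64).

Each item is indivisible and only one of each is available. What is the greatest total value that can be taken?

Check high-value combinations within 10 kg:
- C+E: weight 3+7=10, value 32+64=96
- D+E: weight 3+7=10, value 29+64=93
- B+E: weight 2+7=9, value 18+64=82
- B+C+D: weight 2+3+3=8, value 18+32+29=79
- A+B: weight 8+2=10, value 53+18=71
Best: $96.

$96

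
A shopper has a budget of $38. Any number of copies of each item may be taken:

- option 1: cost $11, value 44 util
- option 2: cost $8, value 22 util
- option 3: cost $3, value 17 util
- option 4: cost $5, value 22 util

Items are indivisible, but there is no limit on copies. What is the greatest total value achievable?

209 util

Best value-per-unit is option 3 at 17/3; filling with it alone gives 12×17 = 204.
Optimal mix: 11×option 3 + 1×option 4 → cost 38, value 209.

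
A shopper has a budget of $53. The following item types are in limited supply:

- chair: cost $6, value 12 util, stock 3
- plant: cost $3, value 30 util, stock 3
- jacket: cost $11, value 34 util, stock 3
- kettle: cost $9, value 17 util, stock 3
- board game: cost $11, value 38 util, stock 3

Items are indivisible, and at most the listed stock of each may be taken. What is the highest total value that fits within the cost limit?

238 util

Top feasible selections:
- 3×plant + 1×jacket + 3×board game: cost 53, value 238
- 3×plant + 2×jacket + 2×board game: cost 53, value 234
- 3×plant + 3×jacket + 1×board game: cost 53, value 230
- 3×plant + 1×kettle + 3×board game: cost 51, value 221
Best: 238 util.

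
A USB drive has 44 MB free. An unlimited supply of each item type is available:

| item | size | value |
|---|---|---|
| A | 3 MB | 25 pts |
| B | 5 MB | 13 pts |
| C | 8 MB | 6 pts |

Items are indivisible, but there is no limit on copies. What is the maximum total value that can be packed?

Best value-per-unit is A at 25/3, and filling with it alone uses size 14×3=42. No mix of the others beats 14×25 = 350.

350 pts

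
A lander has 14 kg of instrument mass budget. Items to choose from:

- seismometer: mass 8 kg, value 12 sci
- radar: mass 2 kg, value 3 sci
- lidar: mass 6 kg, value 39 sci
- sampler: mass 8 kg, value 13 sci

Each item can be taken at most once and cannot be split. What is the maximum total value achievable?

52 sci

Check high-value combinations within 14 kg:
- lidar+sampler: mass 6+8=14, value 39+13=52
- seismometer+lidar: mass 8+6=14, value 12+39=51
- radar+lidar: mass 2+6=8, value 3+39=42
- lidar: mass 6, value 39
Best: 52 sci.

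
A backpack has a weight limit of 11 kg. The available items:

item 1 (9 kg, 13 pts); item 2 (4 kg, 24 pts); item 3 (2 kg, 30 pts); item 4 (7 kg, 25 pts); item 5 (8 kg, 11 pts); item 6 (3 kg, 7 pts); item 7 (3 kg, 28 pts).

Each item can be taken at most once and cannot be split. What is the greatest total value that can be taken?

82 pts

Check high-value combinations within 11 kg:
- item 2+item 3+item 7: weight 4+2+3=9, value 24+30+28=82
- item 3+item 6+item 7: weight 2+3+3=8, value 30+7+28=65
- item 2+item 3+item 6: weight 4+2+3=9, value 24+30+7=61
Best: 82 pts.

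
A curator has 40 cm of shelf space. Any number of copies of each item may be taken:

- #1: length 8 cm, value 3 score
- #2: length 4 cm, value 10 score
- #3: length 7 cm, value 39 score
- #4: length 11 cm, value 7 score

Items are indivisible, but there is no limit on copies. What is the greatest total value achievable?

205 score

Best value-per-unit is #3 at 39/7; filling with it alone gives 5×39 = 195.
Optimal mix: 1×#2 + 5×#3 → length 39, value 205.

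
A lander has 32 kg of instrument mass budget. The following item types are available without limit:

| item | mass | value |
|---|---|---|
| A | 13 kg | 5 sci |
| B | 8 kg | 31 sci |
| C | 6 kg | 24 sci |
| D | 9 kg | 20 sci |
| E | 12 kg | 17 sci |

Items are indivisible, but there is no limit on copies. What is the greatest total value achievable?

Best value-per-unit is C at 24/6; filling with it alone gives 5×24 = 120.
Optimal mix: 1×B + 4×C → mass 32, value 127.

127 sci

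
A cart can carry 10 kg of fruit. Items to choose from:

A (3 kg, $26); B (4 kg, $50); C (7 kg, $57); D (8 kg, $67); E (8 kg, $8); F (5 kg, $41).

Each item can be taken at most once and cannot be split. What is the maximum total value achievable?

$91

Check high-value combinations within 10 kg:
- B+F: weight 4+5=9, value 50+41=91
- A+C: weight 3+7=10, value 26+57=83
- A+B: weight 3+4=7, value 26+50=76
Best: $91.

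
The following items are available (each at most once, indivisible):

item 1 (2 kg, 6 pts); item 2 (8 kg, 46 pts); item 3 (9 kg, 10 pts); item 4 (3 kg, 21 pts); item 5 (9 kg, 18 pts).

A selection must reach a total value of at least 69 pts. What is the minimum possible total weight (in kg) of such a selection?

13

Subsets with value ≥ 69, sorted by total weight:
- item 1+item 2+item 4: weight 13, value 73
- item 1+item 2+item 5: weight 19, value 70
- item 2+item 4+item 5: weight 20, value 85
- item 2+item 3+item 4: weight 20, value 77
Minimum weight: 13 kg.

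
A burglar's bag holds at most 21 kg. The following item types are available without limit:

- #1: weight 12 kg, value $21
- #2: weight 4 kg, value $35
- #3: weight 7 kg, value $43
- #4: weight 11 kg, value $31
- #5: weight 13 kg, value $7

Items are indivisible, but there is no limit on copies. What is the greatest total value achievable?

Best value-per-unit is #2 at 35/4, and filling with it alone uses weight 5×4=20. No mix of the others beats 5×35 = 175.

$175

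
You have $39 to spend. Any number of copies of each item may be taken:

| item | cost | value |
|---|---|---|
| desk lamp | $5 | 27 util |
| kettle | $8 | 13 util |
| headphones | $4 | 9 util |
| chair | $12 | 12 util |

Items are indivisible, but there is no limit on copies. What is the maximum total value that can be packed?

Best value-per-unit is desk lamp at 27/5; filling with it alone gives 7×27 = 189.
Optimal mix: 7×desk lamp + 1×headphones → cost 39, value 198.

198 util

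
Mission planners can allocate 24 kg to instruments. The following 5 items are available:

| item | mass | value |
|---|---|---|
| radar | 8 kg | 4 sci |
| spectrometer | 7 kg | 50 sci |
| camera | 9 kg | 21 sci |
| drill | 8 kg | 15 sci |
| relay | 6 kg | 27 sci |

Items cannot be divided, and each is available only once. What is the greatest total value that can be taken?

98 sci

Check high-value combinations within 24 kg:
- spectrometer+camera+relay: mass 7+9+6=22, value 50+21+27=98
- spectrometer+drill+relay: mass 7+8+6=21, value 50+15+27=92
- spectrometer+camera+drill: mass 7+9+8=24, value 50+21+15=86
Best: 98 sci.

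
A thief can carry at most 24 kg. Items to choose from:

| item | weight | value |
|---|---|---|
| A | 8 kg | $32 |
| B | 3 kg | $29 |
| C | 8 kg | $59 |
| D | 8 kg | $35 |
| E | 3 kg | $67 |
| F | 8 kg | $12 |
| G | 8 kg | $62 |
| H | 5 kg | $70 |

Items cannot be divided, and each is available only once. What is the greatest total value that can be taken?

$258

This is a 0/1 knapsack; check combinations near the capacity.
- C+E+G+H: weight 8+3+8+5=24, value 59+67+62+70=258
- D+E+G+H: weight 8+3+8+5=24, value 35+67+62+70=234
- C+D+E+H: weight 8+8+3+5=24, value 59+35+67+70=231
Best: $258.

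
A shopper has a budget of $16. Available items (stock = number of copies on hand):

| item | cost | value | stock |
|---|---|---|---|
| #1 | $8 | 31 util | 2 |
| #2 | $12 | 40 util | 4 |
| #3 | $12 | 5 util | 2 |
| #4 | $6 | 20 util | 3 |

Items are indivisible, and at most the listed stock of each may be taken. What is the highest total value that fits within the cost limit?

Best selections within cost 16 and stock limits:
- 2×#1: cost 16, value 62
- 1×#1 + 1×#4: cost 14, value 51
Best: 62 util.

62 util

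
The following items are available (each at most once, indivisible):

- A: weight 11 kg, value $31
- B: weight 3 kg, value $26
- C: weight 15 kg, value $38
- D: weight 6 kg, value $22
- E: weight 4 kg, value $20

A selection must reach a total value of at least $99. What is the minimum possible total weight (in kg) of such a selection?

Subsets with value ≥ 99, sorted by total weight:
- A+B+D+E: weight 24, value 99
- B+C+D+E: weight 28, value 106
- A+B+C+E: weight 33, value 115
Minimum weight: 24 kg.

24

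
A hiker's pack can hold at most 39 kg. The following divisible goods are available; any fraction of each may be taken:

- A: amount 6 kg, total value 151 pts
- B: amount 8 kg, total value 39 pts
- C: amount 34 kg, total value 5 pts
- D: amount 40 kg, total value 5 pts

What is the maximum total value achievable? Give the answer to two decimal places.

Take in order of value per unit:
- A (151/6 per unit): all 6 → value 151, running total 151.00
- B (39/8 per unit): all 8 → value 39, running total 190.00
- C (5/34 per unit): 25 of 34 → value 25×5/34 = 3.6765, running total 193.68
Total 193.68.

193.68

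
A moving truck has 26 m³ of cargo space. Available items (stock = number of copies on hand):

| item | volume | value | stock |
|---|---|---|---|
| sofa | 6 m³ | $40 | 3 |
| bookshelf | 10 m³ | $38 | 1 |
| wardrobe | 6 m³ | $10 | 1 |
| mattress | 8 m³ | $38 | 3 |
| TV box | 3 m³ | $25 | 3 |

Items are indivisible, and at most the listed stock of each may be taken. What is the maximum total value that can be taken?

$170

Top feasible selections:
- 3×sofa + 2×TV box: volume 24, value 170
- 2×sofa + 1×mattress + 2×TV box: volume 26, value 168
- 3×sofa + 1×mattress: volume 26, value 158
- 2×sofa + 3×TV box: volume 21, value 155
Best: $170.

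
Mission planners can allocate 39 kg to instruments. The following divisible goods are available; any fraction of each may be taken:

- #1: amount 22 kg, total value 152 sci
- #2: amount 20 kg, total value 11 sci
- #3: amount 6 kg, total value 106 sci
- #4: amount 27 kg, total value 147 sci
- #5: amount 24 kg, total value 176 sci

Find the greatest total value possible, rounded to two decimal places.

Take in order of value per unit:
- #3 (106/6 per unit): all 6 → value 106, running total 106.00
- #5 (176/24 per unit): all 24 → value 176, running total 282.00
- #1 (152/22 per unit): 9 of 22 → value 9×152/22 = 62.1818, running total 344.18
Total 344.18.

344.18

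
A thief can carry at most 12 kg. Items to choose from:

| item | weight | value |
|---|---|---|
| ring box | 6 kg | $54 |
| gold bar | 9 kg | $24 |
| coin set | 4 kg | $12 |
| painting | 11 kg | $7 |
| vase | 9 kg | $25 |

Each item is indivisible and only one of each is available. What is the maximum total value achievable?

Check high-value combinations within 12 kg:
- ring box+coin set: weight 6+4=10, value 54+12=66
- ring box: weight 6, value 54
- vase: weight 9, value 25
- gold bar: weight 9, value 24
- coin set: weight 4, value 12
Best: $66.

$66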